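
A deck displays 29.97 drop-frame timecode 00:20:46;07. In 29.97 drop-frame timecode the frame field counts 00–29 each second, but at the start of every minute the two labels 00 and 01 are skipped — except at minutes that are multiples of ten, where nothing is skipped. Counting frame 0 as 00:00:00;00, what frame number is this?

Complete 10-minute blocks: 2, each 17982 frames → 35964.
Remaining 0 whole minutes in the current block: 0 frames.
Within the current minute: 46 × 30 + 7 = 1387. Total = 35964 + 0 + 1387 = 37351.

37351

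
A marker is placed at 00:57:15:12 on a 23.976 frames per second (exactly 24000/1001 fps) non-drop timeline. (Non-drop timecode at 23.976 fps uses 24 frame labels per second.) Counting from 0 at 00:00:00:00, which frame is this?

Total seconds to the label: (0 × 3600 + 57 × 60 + 15) = 3435.
Frame index = 3435 × 24 + 12 = 82452.

82452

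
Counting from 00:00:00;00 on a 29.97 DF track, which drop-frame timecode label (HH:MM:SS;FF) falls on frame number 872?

Each 10-minute DF block holds 10 × 60 × 30 − 9 × 2 = 17982 frames. 872 ÷ 17982 → 0 full blocks, remainder 872.
Within the partial block the first minute is 1800 frames and each further minute 1798, so 0 further minute boundaries passed. Total skipped labels = 18 × 0 + 2 × 0 = 0.
Non-drop label index = 872 + 0 = 872; at 30 labels/s that is 00:00:29:02, i.e. DF 00:00:29;02.

00:00:29;02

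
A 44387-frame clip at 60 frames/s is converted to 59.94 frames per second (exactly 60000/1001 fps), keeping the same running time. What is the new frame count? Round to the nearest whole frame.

44343 frames

Frames at target rate = 44387 × (60000/1001) / (60) = 6341000/143 ≈ 44342.657.
Nearest whole frame: 44343.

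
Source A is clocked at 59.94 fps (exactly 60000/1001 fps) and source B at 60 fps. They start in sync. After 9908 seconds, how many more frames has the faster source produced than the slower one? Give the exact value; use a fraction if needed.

A emits 60000/1001 × 9908 = 594480000/1001 frames; B emits 60 × 9908 = 594480.
Difference = 594480/1001 frames (≈ 593.8861); B is ahead of A.

594480/1001 frames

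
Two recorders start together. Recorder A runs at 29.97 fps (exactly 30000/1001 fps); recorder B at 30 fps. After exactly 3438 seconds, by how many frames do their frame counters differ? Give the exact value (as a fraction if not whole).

103140/1001 frames

A emits 30000/1001 × 3438 = 103140000/1001 frames; B emits 30 × 3438 = 103140.
Difference = 103140/1001 frames (≈ 103.0370); B is ahead of A.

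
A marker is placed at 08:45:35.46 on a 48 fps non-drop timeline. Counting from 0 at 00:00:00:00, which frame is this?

Total seconds to the label: (8 × 3600 + 45 × 60 + 35) = 31535.
Frame index = 31535 × 48 + 46 = 1513726.

1513726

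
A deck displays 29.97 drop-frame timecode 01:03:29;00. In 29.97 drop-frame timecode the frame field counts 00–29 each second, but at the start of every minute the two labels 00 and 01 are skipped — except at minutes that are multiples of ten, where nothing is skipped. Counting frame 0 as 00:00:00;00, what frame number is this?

As if non-drop at 30 labels/s: (1 × 3600 + 3 × 60 + 29) × 30 + 0 = 114270.
Minute boundaries passed: 63; those not divisible by 10: 63 − 6 = 57; dropped labels = 2 × 57 = 114.
Actual frame index = 114270 − 114 = 114156.

114156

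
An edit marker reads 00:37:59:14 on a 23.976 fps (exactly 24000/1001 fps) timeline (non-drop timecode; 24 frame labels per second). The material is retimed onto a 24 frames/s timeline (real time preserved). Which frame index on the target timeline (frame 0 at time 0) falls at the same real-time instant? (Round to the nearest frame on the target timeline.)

frame 54765

Source frame index: (0×3600 + 37×60 + 59) × 24 + 14 = 54710.
Real time: 54710 / (24000/1001) = 5476471/2400 s.
Target frame: (5476471/2400) × (24) = 5476471/100 ≈ 54764.710 → 54765.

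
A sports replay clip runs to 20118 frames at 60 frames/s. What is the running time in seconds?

335.3 seconds

Running time = 20118 / (60) = 335.3 s.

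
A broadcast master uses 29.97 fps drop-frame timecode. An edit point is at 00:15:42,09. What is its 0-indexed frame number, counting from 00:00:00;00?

As if non-drop at 30 labels/s: (0 × 3600 + 15 × 60 + 42) × 30 + 9 = 28269.
Minute boundaries passed: 15; those not divisible by 10: 15 − 1 = 14; dropped labels = 2 × 14 = 28.
Actual frame index = 28269 − 28 = 28241.

28241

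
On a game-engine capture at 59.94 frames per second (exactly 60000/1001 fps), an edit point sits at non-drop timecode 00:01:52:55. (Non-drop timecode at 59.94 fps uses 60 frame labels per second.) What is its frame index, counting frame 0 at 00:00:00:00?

Total seconds to the label: (0 × 3600 + 1 × 60 + 52) = 112.
Frame index = 112 × 60 + 55 = 6775.

6775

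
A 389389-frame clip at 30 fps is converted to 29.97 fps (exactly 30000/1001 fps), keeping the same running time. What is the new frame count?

389000 frames

Target frames = source frames × (target rate / source rate) = 389389 × (30000/1001)/(30) = 389389 × 1000/1001 = 389000.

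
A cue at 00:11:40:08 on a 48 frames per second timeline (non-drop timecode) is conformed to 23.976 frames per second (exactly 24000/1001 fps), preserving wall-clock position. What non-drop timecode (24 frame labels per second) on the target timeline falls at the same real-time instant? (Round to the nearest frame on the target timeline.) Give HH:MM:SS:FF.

Source frame index: (0×3600 + 11×60 + 40) × 48 + 8 = 33608.
Real time: 33608 / (48) = 4201/6 s.
Target frame: (4201/6) × (24000/1001) = 16804000/1001 ≈ 16787.213 → 16787.
At 24 labels/s: frame 16787 → 00:11:39:11.

00:11:39:11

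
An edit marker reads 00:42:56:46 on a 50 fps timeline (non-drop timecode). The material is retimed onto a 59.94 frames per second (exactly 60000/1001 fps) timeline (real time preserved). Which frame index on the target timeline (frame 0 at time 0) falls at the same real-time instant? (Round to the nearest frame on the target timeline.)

Source frame index: (0×3600 + 42×60 + 56) × 50 + 46 = 128846.
Real time: 128846 / (50) = 64423/25 s.
Target frame: (64423/25) × (60000/1001) = 154615200/1001 ≈ 154460.739 → 154461.

frame 154461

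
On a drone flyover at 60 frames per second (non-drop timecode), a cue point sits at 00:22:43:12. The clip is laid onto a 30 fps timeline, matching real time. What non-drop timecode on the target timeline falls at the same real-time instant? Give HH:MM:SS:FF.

Source frame index: (0×3600 + 22×60 + 43) × 60 + 12 = 81792.
Real time: 81792 / (60) = 6816/5 s.
Target frame: (6816/5) × (30) = 40896.
At 30 labels/s: frame 40896 → 00:22:43:06.

00:22:43:06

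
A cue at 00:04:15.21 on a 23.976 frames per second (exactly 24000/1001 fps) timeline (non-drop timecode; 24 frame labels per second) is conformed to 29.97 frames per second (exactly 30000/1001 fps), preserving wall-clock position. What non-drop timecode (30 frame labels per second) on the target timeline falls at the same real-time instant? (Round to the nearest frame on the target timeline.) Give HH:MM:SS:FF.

Source frame index: (0×3600 + 4×60 + 15) × 24 + 21 = 6141.
Real time: 6141 / (24000/1001) = 2049047/8000 s.
Target frame: (2049047/8000) × (30000/1001) = 30705/4 ≈ 7676.250 → 7676.
At 30 labels/s: frame 7676 → 00:04:15:26.

00:04:15:26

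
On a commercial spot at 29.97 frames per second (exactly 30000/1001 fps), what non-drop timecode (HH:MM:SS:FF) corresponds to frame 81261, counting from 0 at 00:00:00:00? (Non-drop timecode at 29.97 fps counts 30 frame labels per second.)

81261 ÷ 30 = 2708 full seconds, remainder 21 frames.
2708 s = 0 h 45 min 8 s.
Timecode: 00:45:08:21.

00:45:08:21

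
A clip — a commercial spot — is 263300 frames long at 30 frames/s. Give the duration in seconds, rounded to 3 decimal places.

Running time = 263300 × 1/30 = 26330/3 s ≈ 8776.667 s.

8776.667 seconds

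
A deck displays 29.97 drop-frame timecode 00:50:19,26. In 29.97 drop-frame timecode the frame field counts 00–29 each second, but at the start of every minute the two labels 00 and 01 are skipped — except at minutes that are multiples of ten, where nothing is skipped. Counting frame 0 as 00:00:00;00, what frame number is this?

90506

As if non-drop at 30 labels/s: (0 × 3600 + 50 × 60 + 19) × 30 + 26 = 90596.
Minute boundaries passed: 50; those not divisible by 10: 50 − 5 = 45; dropped labels = 2 × 45 = 90.
Actual frame index = 90596 − 90 = 90506.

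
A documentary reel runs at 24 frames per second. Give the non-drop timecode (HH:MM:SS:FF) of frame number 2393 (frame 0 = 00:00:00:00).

2393 ÷ 24 = 99 full seconds, remainder 17 frames.
99 s = 0 h 1 min 39 s.
Timecode: 00:01:39:17.

00:01:39:17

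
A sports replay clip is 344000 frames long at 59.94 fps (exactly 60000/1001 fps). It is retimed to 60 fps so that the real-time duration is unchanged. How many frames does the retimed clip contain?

Target frames = source frames × (target rate / source rate) = 344000 × (60)/(60000/1001) = 344000 × 1001/1000 = 344344.

344344 frames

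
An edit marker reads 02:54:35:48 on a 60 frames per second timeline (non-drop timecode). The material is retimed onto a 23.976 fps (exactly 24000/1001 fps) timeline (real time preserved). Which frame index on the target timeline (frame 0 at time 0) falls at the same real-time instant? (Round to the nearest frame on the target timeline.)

Source frame index: (2×3600 + 54×60 + 35) × 60 + 48 = 628548.
Real time: 628548 / (60) = 52379/5 s.
Target frame: (52379/5) × (24000/1001) = 251419200/1001 ≈ 251168.032 → 251168.

frame 251168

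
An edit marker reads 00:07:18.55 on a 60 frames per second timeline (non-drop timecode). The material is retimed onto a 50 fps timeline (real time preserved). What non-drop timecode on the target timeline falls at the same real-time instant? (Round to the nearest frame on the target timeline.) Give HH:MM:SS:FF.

00:07:18:46

Source frame index: (0×3600 + 7×60 + 18) × 60 + 55 = 26335.
Real time: 26335 / (60) = 5267/12 s.
Target frame: (5267/12) × (50) = 131675/6 ≈ 21945.833 → 21946.
At 50 labels/s: frame 21946 → 00:07:18:46.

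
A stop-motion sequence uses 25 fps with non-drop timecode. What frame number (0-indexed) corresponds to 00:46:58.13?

frame 70463

Total seconds to the label: (0 × 3600 + 46 × 60 + 58) = 2818.
Frame index = 2818 × 25 + 13 = 70463.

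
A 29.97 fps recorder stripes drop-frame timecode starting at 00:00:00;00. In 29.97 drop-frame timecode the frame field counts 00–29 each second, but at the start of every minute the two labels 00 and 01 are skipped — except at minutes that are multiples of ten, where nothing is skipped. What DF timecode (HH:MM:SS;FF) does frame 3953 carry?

Each 10-minute DF block holds 10 × 60 × 30 − 9 × 2 = 17982 frames. 3953 ÷ 17982 → 0 full blocks, remainder 3953.
Within the partial block the first minute is 1800 frames and each further minute 1798, so 2 further minute boundaries passed. Total skipped labels = 18 × 0 + 2 × 2 = 4.
Non-drop label index = 3953 + 4 = 3957; at 30 labels/s that is 00:02:11:27, i.e. DF 00:02:11;27.

00:02:11;27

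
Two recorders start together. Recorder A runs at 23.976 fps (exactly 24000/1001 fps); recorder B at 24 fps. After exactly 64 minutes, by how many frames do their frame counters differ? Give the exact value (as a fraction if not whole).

64 min = 3840 s.
A emits 24000/1001 × 3840 = 92160000/1001 frames; B emits 24 × 3840 = 92160.
Difference = 92160/1001 frames (≈ 92.0679); B is ahead of A.

92160/1001 frames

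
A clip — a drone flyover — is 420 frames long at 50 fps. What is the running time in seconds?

Running time = 420 / (50) = 8.4 s.

8.4 seconds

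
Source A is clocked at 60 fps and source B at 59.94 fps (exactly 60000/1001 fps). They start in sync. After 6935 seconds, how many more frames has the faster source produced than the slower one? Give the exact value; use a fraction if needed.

416100/1001 frames

A emits 60 × 6935 = 416100 frames; B emits 60000/1001 × 6935 = 416100000/1001.
Difference = 416100/1001 frames (≈ 415.6843); B is behind A.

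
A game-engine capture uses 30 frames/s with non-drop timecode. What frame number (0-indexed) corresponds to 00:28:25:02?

51152

Total seconds to the label: (0 × 3600 + 28 × 60 + 25) = 1705.
Frame index = 1705 × 30 + 2 = 51152.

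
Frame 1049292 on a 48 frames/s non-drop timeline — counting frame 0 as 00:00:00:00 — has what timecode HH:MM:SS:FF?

06:04:20:12

1049292 ÷ 48 = 21860 full seconds, remainder 12 frames.
21860 s = 6 h 4 min 20 s.
Timecode: 06:04:20:12.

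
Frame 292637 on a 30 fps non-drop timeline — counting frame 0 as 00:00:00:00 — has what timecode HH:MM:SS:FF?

02:42:34:17

292637 ÷ 30 = 9754 full seconds, remainder 17 frames.
9754 s = 2 h 42 min 34 s.
Timecode: 02:42:34:17.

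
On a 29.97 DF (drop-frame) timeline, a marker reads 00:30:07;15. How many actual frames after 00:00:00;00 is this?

As if non-drop at 30 labels/s: (0 × 3600 + 30 × 60 + 7) × 30 + 15 = 54225.
Minute boundaries passed: 30; those not divisible by 10: 30 − 3 = 27; dropped labels = 2 × 27 = 54.
Actual frame index = 54225 − 54 = 54171.

54171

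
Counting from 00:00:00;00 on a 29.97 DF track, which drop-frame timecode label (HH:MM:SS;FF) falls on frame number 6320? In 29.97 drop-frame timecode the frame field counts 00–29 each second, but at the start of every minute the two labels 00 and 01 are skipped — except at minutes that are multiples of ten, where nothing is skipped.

00:03:30;26

Each 10-minute DF block holds 10 × 60 × 30 − 9 × 2 = 17982 frames. 6320 ÷ 17982 → 0 full blocks, remainder 6320.
Within the partial block the first minute is 1800 frames and each further minute 1798, so 3 further minute boundaries passed. Total skipped labels = 18 × 0 + 2 × 3 = 6.
Non-drop label index = 6320 + 6 = 6326; at 30 labels/s that is 00:03:30:26, i.e. DF 00:03:30;26.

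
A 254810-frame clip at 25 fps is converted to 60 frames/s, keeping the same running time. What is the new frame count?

611544 frames

Target frames = source frames × (target rate / source rate) = 254810 × (60)/(25) = 254810 × 12/5 = 611544.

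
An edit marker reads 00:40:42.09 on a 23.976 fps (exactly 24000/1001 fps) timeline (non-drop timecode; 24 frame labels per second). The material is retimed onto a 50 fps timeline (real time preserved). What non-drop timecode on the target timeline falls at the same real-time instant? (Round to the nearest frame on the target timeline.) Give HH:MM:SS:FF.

Source frame index: (0×3600 + 40×60 + 42) × 24 + 9 = 58617.
Real time: 58617 / (24000/1001) = 19558539/8000 s.
Target frame: (19558539/8000) × (50) = 19558539/160 ≈ 122240.869 → 122241.
At 50 labels/s: frame 122241 → 00:40:44:41.

00:40:44:41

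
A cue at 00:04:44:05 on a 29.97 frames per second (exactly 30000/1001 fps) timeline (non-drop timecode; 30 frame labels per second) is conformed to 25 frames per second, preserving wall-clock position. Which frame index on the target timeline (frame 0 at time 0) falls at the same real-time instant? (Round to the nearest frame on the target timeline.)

Source frame index: (0×3600 + 4×60 + 44) × 30 + 5 = 8525.
Real time: 8525 / (30000/1001) = 341341/1200 s.
Target frame: (341341/1200) × (25) = 341341/48 ≈ 7111.271 → 7111.

frame 7111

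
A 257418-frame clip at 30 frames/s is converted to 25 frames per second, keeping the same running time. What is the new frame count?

Target frames = source frames × (target rate / source rate) = 257418 × (25)/(30) = 257418 × 5/6 = 214515.

214515 frames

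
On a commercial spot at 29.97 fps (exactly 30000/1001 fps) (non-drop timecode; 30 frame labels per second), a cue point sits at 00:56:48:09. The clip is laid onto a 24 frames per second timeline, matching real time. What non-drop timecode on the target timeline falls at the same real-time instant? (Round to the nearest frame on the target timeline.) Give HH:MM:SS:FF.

00:56:51:17

Source frame index: (0×3600 + 56×60 + 48) × 30 + 9 = 102249.
Real time: 102249 / (30000/1001) = 34117083/10000 s.
Target frame: (34117083/10000) × (24) = 102351249/1250 ≈ 81880.999 → 81881.
At 24 labels/s: frame 81881 → 00:56:51:17.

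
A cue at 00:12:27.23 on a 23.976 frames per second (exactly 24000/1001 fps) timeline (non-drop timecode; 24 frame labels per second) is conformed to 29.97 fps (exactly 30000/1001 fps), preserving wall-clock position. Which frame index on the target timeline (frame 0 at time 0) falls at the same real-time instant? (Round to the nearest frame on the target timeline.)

Source frame index: (0×3600 + 12×60 + 27) × 24 + 23 = 17951.
Real time: 17951 / (24000/1001) = 17968951/24000 s.
Target frame: (17968951/24000) × (30000/1001) = 89755/4 ≈ 22438.750 → 22439.

frame 22439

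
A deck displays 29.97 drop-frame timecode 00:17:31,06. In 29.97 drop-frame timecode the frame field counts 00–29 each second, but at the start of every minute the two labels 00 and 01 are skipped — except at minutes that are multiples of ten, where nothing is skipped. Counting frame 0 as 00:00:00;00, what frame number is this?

31504

As if non-drop at 30 labels/s: (0 × 3600 + 17 × 60 + 31) × 30 + 6 = 31536.
Minute boundaries passed: 17; those not divisible by 10: 17 − 1 = 16; dropped labels = 2 × 16 = 32.
Actual frame index = 31536 − 32 = 31504.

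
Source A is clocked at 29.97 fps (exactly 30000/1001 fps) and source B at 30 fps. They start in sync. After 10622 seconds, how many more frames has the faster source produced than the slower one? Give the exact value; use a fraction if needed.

318660/1001 frames

A emits 30000/1001 × 10622 = 318660000/1001 frames; B emits 30 × 10622 = 318660.
Difference = 318660/1001 frames (≈ 318.3417); B is ahead of A.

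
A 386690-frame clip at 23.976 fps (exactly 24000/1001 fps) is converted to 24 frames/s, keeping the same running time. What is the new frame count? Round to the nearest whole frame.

387077 frames

Frames at target rate = 386690 × (24) / (24000/1001) = 38707669/100 ≈ 387076.690.
Nearest whole frame: 387077.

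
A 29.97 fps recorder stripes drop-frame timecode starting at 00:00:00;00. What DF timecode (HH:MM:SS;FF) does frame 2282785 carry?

21:09:29;01

Each 10-minute DF block holds 10 × 60 × 30 − 9 × 2 = 17982 frames. 2282785 ÷ 17982 → 126 full blocks, remainder 17053.
Within the partial block the first minute is 1800 frames and each further minute 1798, so 9 further minute boundaries passed. Total skipped labels = 18 × 126 + 2 × 9 = 2286.
Non-drop label index = 2282785 + 2286 = 2285071; at 30 labels/s that is 21:09:29:01, i.e. DF 21:09:29;01.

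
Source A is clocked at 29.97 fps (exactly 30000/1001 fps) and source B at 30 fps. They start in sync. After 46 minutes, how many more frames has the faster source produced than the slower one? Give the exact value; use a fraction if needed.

46 min = 2760 s.
A emits 30000/1001 × 2760 = 82800000/1001 frames; B emits 30 × 2760 = 82800.
Difference = 82800/1001 frames (≈ 82.7173); B is ahead of A.

82800/1001 frames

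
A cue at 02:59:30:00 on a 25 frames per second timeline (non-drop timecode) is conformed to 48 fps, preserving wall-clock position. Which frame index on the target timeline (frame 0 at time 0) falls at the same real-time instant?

Source frame index: (2×3600 + 59×60 + 30) × 25 + 0 = 269250.
Real time: 269250 / (25) = 10770 s.
Target frame: (10770) × (48) = 516960.

frame 516960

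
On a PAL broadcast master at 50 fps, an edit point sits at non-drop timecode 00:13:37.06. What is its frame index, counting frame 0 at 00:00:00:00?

frame 40856

Total seconds to the label: (0 × 3600 + 13 × 60 + 37) = 817.
Frame index = 817 × 50 + 6 = 40856.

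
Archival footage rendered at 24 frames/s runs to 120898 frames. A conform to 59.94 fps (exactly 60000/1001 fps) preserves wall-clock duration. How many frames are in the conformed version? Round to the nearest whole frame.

Frames at target rate = 120898 × (60000/1001) / (24) = 302245000/1001 ≈ 301943.057.
Nearest whole frame: 301943.

301943 frames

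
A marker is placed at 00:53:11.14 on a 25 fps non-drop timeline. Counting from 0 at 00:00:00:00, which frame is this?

Total seconds to the label: (0 × 3600 + 53 × 60 + 11) = 3191.
Frame index = 3191 × 25 + 14 = 79789.

79789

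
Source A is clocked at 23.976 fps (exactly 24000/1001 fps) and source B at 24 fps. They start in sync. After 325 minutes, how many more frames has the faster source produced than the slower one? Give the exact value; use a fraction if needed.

36000/77 frames

325 min = 19500 s.
A emits 24000/1001 × 19500 = 36000000/77 frames; B emits 24 × 19500 = 468000.
Difference = 36000/77 frames (≈ 467.5325); B is ahead of A.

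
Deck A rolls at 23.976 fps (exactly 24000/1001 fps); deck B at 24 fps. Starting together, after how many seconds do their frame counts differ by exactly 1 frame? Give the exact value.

The gap grows by |24 − 24000/1001| = 24/1001 frames per second.
Time for a 1-frame gap: 1 ÷ (24/1001) = 1001/24 s.

1001/24 seconds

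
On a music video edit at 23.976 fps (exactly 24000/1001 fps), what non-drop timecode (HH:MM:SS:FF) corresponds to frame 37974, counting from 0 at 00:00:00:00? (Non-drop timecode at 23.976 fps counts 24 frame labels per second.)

00:26:22:06

37974 ÷ 24 = 1582 full seconds, remainder 6 frames.
1582 s = 0 h 26 min 22 s.
Timecode: 00:26:22:06.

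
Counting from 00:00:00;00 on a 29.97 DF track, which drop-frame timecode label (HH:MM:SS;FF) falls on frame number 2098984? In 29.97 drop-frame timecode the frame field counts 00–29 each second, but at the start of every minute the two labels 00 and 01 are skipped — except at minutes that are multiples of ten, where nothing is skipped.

Ten DF minutes hold 17982 frames, so frame 2098984 lies in block 116 (frames 2085912–2103893) with 13072 frames into that block.
The block's first minute is 1800 frames and the rest 1798 each; 13072 frames reaches minute 7, so 116 × 18 + 7 × 2 = 2102 labels have been skipped so far.
Adding those back, label number 2098984 + 2102 = 2101086 at 30 labels/s is 70036 s + 6 f = 19 h 27 min 16 s frame 6, i.e. 19:27:16;06.

19:27:16;06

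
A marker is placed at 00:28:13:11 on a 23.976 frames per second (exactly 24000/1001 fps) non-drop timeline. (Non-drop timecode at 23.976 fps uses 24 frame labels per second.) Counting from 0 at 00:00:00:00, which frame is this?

40643

Total seconds to the label: (0 × 3600 + 28 × 60 + 13) = 1693.
Frame index = 1693 × 24 + 11 = 40643.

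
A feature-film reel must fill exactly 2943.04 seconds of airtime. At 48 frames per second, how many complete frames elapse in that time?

141265 frames

Frames = 2943.04 × 48 = 3531648/25 ≈ 141265.9200.
Complete frames: 141265.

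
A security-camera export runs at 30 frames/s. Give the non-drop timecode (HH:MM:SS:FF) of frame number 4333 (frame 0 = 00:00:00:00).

00:02:24:13

4333 ÷ 30 = 144 full seconds, remainder 13 frames.
144 s = 0 h 2 min 24 s.
Timecode: 00:02:24:13.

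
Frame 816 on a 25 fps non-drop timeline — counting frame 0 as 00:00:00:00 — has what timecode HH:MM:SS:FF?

816 ÷ 25 = 32 full seconds, remainder 16 frames.
32 s = 0 h 0 min 32 s.
Timecode: 00:00:32:16.

00:00:32:16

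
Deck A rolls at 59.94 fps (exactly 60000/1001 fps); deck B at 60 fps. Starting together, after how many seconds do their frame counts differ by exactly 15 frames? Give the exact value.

The gap grows by |60 − 60000/1001| = 60/1001 frames per second.
Time for a 15-frame gap: 15 ÷ (60/1001) = 250.25 s.

250.25 seconds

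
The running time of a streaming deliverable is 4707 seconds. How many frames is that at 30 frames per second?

141210 frames

Frames = 4707 × 30 = 141210.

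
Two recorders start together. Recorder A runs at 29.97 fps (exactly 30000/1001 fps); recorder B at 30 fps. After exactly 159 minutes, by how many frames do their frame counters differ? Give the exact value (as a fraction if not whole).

286200/1001 frames

159 min = 9540 s.
A emits 30000/1001 × 9540 = 286200000/1001 frames; B emits 30 × 9540 = 286200.
Difference = 286200/1001 frames (≈ 285.9141); B is ahead of A.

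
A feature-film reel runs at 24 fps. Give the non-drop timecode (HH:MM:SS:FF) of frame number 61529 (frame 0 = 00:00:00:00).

00:42:43:17

61529 ÷ 24 = 2563 full seconds, remainder 17 frames.
2563 s = 0 h 42 min 43 s.
Timecode: 00:42:43:17.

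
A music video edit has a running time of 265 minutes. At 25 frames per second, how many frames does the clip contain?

397500 frames

265 min = 15900 s.
Frames = 15900 × 25 = 397500.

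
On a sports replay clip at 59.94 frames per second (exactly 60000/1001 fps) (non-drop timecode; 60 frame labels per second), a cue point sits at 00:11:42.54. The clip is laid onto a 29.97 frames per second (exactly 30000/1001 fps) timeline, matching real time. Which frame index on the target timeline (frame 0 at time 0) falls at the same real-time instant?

frame 21087

Source frame index: (0×3600 + 11×60 + 42) × 60 + 54 = 42174.
Real time: 42174 / (60000/1001) = 7036029/10000 s.
Target frame: (7036029/10000) × (30000/1001) = 21087.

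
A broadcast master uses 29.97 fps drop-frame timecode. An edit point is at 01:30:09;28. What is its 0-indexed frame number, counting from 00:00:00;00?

As if non-drop at 30 labels/s: (1 × 3600 + 30 × 60 + 9) × 30 + 28 = 162298.
Minute boundaries passed: 90; those not divisible by 10: 90 − 9 = 81; dropped labels = 2 × 81 = 162.
Actual frame index = 162298 − 162 = 162136.

162136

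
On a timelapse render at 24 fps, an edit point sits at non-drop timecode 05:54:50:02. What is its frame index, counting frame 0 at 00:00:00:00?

Total seconds to the label: (5 × 3600 + 54 × 60 + 50) = 21290.
Frame index = 21290 × 24 + 2 = 510962.

frame 510962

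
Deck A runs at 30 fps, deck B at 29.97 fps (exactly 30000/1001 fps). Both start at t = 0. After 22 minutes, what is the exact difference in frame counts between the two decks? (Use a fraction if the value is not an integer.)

3600/91 frames

22 min = 1320 s.
A emits 30 × 1320 = 39600 frames; B emits 30000/1001 × 1320 = 3600000/91.
Difference = 3600/91 frames (≈ 39.5604); B is behind A.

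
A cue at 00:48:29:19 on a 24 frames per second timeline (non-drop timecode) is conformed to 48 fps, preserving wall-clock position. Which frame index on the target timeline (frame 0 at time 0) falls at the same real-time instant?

Source frame index: (0×3600 + 48×60 + 29) × 24 + 19 = 69835.
Real time: 69835 / (24) = 69835/24 s.
Target frame: (69835/24) × (48) = 139670.

frame 139670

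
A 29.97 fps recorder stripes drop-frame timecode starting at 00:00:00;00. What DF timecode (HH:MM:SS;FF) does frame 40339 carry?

00:22:25;29

Ten DF minutes hold 17982 frames, so frame 40339 lies in block 2 (frames 35964–53945) with 4375 frames into that block.
The block's first minute is 1800 frames and the rest 1798 each; 4375 frames reaches minute 2, so 2 × 18 + 2 × 2 = 40 labels have been skipped so far.
Adding those back, label number 40339 + 40 = 40379 at 30 labels/s is 1345 s + 29 f = 0 h 22 min 25 s frame 29, i.e. 00:22:25;29.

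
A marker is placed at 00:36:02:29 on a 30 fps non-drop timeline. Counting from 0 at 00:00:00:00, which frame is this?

Total seconds to the label: (0 × 3600 + 36 × 60 + 2) = 2162.
Frame index = 2162 × 30 + 29 = 64889.

64889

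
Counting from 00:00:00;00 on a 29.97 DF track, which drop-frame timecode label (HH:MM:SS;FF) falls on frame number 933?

Ten DF minutes hold 17982 frames, so frame 933 lies in block 0 (frames 0–17981) with 933 frames into that block.
The block's first minute is 1800 frames and the rest 1798 each; 933 frames reaches minute 0, so 0 × 18 + 0 × 2 = 0 labels have been skipped so far.
Adding those back, label number 933 + 0 = 933 at 30 labels/s is 31 s + 3 f = 0 h 0 min 31 s frame 3, i.e. 00:00:31;03.

00:00:31;03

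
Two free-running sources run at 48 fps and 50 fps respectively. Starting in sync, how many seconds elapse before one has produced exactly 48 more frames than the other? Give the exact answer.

24 seconds

The gap grows by |50 − 48| = 2 frames per second.
Time for a 48-frame gap: 48 ÷ (2) = 24 s.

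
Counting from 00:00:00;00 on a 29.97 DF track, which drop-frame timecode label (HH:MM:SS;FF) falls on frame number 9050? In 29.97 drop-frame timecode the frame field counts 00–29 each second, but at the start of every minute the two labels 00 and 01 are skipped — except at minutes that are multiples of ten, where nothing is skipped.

00:05:02;00

Ten DF minutes hold 17982 frames, so frame 9050 lies in block 0 (frames 0–17981) with 9050 frames into that block.
The block's first minute is 1800 frames and the rest 1798 each; 9050 frames reaches minute 5, so 0 × 18 + 5 × 2 = 10 labels have been skipped so far.
Adding those back, label number 9050 + 10 = 9060 at 30 labels/s is 302 s + 0 f = 0 h 5 min 2 s frame 0, i.e. 00:05:02;00.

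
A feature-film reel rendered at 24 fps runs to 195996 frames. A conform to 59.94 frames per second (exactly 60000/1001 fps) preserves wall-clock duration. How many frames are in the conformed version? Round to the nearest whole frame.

489500 frames

Frames at target rate = 195996 × (60000/1001) / (24) = 489990000/1001 ≈ 489500.500.
Nearest whole frame: 489500.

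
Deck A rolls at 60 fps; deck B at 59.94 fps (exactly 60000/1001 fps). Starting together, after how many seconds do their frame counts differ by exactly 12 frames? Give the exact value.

The gap grows by |60000/1001 − 60| = 60/1001 frames per second.
Time for a 12-frame gap: 12 ÷ (60/1001) = 200.2 s.

200.2 seconds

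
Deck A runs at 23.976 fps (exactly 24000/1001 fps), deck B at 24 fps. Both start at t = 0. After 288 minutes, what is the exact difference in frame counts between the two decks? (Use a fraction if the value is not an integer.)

414720/1001 frames

288 min = 17280 s.
A emits 24000/1001 × 17280 = 414720000/1001 frames; B emits 24 × 17280 = 414720.
Difference = 414720/1001 frames (≈ 414.3057); B is ahead of A.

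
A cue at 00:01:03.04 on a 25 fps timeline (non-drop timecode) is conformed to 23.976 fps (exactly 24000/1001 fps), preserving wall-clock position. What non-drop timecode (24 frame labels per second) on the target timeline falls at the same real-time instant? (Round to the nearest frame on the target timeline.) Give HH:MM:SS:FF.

Source frame index: (0×3600 + 1×60 + 3) × 25 + 4 = 1579.
Real time: 1579 / (25) = 1579/25 s.
Target frame: (1579/25) × (24000/1001) = 1515840/1001 ≈ 1514.326 → 1514.
At 24 labels/s: frame 1514 → 00:01:03:02.

00:01:03:02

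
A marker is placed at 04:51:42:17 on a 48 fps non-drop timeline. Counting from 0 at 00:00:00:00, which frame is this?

Total seconds to the label: (4 × 3600 + 51 × 60 + 42) = 17502.
Frame index = 17502 × 48 + 17 = 840113.

840113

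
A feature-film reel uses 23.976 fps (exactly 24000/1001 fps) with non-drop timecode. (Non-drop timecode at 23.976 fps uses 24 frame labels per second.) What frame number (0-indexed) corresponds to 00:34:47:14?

Total seconds to the label: (0 × 3600 + 34 × 60 + 47) = 2087.
Frame index = 2087 × 24 + 14 = 50102.

frame 50102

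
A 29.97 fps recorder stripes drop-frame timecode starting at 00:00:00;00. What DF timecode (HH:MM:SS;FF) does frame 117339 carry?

Each 10-minute DF block holds 10 × 60 × 30 − 9 × 2 = 17982 frames. 117339 ÷ 17982 → 6 full blocks, remainder 9447.
Within the partial block the first minute is 1800 frames and each further minute 1798, so 5 further minute boundaries passed. Total skipped labels = 18 × 6 + 2 × 5 = 118.
Non-drop label index = 117339 + 118 = 117457; at 30 labels/s that is 01:05:15:07, i.e. DF 01:05:15;07.

01:05:15;07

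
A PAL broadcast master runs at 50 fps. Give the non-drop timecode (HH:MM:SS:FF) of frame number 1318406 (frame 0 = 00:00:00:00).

07:19:28:06

1318406 ÷ 50 = 26368 full seconds, remainder 6 frames.
26368 s = 7 h 19 min 28 s.
Timecode: 07:19:28:06.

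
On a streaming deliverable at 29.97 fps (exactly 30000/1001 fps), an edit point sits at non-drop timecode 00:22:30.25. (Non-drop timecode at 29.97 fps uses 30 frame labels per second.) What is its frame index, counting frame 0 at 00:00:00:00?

Total seconds to the label: (0 × 3600 + 22 × 60 + 30) = 1350.
Frame index = 1350 × 30 + 25 = 40525.

40525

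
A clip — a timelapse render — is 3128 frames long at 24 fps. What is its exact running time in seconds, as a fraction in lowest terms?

391/3 seconds

Running time = 3128 ÷ (24) = 3128 × 1/24 = 391/3 s.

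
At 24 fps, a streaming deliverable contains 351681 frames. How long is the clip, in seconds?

14653.375 seconds

Running time = 351681 / (24) = 14653.375 s.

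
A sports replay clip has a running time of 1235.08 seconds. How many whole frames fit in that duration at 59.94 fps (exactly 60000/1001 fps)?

74030 frames

Frames = 1235.08 × 60000/1001 = 962400/13 ≈ 74030.7692.
Complete frames: 74030.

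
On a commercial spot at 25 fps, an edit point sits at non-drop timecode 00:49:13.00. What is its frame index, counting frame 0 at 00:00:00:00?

Total seconds to the label: (0 × 3600 + 49 × 60 + 13) = 2953.
Frame index = 2953 × 25 + 0 = 73825.

frame 73825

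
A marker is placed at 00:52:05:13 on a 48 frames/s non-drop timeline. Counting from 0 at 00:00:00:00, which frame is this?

150013

Total seconds to the label: (0 × 3600 + 52 × 60 + 5) = 3125.
Frame index = 3125 × 48 + 13 = 150013.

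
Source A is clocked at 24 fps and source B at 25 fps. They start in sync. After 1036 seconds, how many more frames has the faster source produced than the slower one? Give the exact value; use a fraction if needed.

A emits 24 × 1036 = 24864 frames; B emits 25 × 1036 = 25900.
Difference = 1036 frames; B is ahead of A.

1036 frames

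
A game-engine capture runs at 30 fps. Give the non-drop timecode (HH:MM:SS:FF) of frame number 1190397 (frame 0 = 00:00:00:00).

1190397 ÷ 30 = 39679 full seconds, remainder 27 frames.
39679 s = 11 h 1 min 19 s.
Timecode: 11:01:19:27.

11:01:19:27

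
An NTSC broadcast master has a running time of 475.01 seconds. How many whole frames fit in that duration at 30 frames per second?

14250 frames

Frames = 475.01 × 30 = 142503/10 ≈ 14250.3000.
Complete frames: 14250.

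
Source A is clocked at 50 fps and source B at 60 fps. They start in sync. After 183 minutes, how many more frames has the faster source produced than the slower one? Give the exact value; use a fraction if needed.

183 min = 10980 s.
A emits 50 × 10980 = 549000 frames; B emits 60 × 10980 = 658800.
Difference = 109800 frames; B is ahead of A.

109800 frames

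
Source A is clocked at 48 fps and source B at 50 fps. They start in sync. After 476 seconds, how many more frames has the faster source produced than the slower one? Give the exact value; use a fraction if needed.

952 frames

A emits 48 × 476 = 22848 frames; B emits 50 × 476 = 23800.
Difference = 952 frames; B is ahead of A.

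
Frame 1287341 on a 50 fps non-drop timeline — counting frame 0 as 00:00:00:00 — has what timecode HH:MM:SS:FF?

07:09:06:41

1287341 ÷ 50 = 25746 full seconds, remainder 41 frames.
25746 s = 7 h 9 min 6 s.
Timecode: 07:09:06:41.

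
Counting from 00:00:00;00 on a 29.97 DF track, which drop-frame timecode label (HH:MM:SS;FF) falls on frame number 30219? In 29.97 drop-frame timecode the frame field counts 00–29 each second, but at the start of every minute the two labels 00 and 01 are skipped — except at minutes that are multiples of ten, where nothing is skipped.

00:16:48;09

Each 10-minute DF block holds 10 × 60 × 30 − 9 × 2 = 17982 frames. 30219 ÷ 17982 → 1 full block, remainder 12237.
Within the partial block the first minute is 1800 frames and each further minute 1798, so 6 further minute boundaries passed. Total skipped labels = 18 × 1 + 2 × 6 = 30.
Non-drop label index = 30219 + 30 = 30249; at 30 labels/s that is 00:16:48:09, i.e. DF 00:16:48;09.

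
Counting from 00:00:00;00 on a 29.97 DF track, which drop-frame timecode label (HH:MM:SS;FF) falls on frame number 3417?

Ten DF minutes hold 17982 frames, so frame 3417 lies in block 0 (frames 0–17981) with 3417 frames into that block.
The block's first minute is 1800 frames and the rest 1798 each; 3417 frames reaches minute 1, so 0 × 18 + 1 × 2 = 2 labels have been skipped so far.
Adding those back, label number 3417 + 2 = 3419 at 30 labels/s is 113 s + 29 f = 0 h 1 min 53 s frame 29, i.e. 00:01:53;29.

00:01:53;29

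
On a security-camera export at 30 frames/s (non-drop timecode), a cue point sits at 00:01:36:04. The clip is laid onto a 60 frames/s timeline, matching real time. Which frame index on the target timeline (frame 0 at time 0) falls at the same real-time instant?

frame 5768

Source frame index: (0×3600 + 1×60 + 36) × 30 + 4 = 2884.
Real time: 2884 / (30) = 1442/15 s.
Target frame: (1442/15) × (60) = 5768.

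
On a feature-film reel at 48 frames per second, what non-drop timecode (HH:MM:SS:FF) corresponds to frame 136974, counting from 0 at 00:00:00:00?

136974 ÷ 48 = 2853 full seconds, remainder 30 frames.
2853 s = 0 h 47 min 33 s.
Timecode: 00:47:33:30.

00:47:33:30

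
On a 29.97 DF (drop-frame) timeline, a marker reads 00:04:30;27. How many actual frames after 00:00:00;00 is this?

8119

Complete 10-minute blocks: 0, each 17982 frames → 0.
Remaining 4 whole minutes in the current block: 1800 + 3 × 1798 = 7194 frames.
Within the current minute: 30 × 30 + 27 − 2 = 925 (labels ;00/;01 skipped at this minute). Total = 0 + 7194 + 925 = 8119.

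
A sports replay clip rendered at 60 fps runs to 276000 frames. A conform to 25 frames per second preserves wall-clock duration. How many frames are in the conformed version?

Target frames = source frames × (target rate / source rate) = 276000 × (25)/(60) = 276000 × 5/12 = 115000.

115000 frames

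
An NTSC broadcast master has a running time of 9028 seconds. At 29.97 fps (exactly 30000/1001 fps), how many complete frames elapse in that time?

270569 frames

Frames = 9028 × 30000/1001 = 270840000/1001 ≈ 270569.4306.
Complete frames: 270569.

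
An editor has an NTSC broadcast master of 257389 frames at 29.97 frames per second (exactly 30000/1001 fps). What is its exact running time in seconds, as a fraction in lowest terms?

257646389/30000 seconds

Running time = 257389 ÷ (30000/1001) = 257389 × 1001/30000 = 257646389/30000 s.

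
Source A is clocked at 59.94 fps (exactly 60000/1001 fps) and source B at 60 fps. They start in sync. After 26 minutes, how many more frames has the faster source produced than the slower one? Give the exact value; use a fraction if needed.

26 min = 1560 s.
A emits 60000/1001 × 1560 = 7200000/77 frames; B emits 60 × 1560 = 93600.
Difference = 7200/77 frames (≈ 93.5065); B is ahead of A.

7200/77 frames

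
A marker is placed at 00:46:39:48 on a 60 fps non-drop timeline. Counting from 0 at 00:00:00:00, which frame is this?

167988

Total seconds to the label: (0 × 3600 + 46 × 60 + 39) = 2799.
Frame index = 2799 × 60 + 48 = 167988.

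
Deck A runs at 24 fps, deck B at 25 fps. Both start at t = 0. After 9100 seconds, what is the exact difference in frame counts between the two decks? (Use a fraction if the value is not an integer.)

9100 frames

A emits 24 × 9100 = 218400 frames; B emits 25 × 9100 = 227500.
Difference = 9100 frames; B is ahead of A.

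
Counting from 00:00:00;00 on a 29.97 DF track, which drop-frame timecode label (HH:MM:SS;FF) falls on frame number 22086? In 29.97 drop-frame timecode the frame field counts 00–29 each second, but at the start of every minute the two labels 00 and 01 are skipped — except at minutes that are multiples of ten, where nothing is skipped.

Each 10-minute DF block holds 10 × 60 × 30 − 9 × 2 = 17982 frames. 22086 ÷ 17982 → 1 full block, remainder 4104.
Within the partial block the first minute is 1800 frames and each further minute 1798, so 2 further minute boundaries passed. Total skipped labels = 18 × 1 + 2 × 2 = 22.
Non-drop label index = 22086 + 22 = 22108; at 30 labels/s that is 00:12:16:28, i.e. DF 00:12:16;28.

00:12:16;28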